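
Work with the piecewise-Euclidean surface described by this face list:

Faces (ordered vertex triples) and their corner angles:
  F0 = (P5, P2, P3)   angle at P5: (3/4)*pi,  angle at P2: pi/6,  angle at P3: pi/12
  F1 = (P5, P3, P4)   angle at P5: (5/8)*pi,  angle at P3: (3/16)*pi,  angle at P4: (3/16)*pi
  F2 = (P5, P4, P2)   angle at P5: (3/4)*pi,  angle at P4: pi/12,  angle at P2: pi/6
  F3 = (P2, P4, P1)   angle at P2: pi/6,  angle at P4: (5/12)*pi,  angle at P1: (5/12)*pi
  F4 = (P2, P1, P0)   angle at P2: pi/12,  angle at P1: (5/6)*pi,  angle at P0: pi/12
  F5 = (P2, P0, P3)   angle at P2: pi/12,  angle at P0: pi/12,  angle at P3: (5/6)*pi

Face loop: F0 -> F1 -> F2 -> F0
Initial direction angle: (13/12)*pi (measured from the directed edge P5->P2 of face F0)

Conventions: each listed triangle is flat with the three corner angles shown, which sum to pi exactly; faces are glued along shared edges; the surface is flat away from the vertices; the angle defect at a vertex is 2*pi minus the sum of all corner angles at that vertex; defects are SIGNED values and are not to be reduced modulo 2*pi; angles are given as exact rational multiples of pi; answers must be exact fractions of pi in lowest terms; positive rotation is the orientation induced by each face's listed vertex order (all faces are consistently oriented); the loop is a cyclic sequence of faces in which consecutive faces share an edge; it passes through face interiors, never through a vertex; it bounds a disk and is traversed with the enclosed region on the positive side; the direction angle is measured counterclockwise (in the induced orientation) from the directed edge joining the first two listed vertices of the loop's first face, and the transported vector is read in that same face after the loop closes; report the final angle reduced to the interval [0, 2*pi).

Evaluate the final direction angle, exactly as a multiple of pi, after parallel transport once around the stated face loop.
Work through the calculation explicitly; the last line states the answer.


enclosed vertex P5: corner angles sum to (17/8)*pi, defect = 2*pi - (17/8)*pi = -pi/8
adding the enclosed defects to the starting angle (mod 2*pi, induced orientation) gives the holonomy
final angle = (13/12)*pi - pi/8 = (23/24)*pi (mod 2*pi)

Answer: final direction angle = (23/24)*pi


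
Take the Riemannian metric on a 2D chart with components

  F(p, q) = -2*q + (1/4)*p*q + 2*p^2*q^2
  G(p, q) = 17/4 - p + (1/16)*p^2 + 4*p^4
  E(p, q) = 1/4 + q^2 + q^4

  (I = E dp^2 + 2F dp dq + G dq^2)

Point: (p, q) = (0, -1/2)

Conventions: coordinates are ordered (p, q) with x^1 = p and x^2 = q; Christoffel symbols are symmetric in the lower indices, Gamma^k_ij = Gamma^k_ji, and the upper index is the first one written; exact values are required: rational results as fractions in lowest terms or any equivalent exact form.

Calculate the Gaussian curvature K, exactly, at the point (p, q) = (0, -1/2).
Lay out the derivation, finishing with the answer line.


E = 9/16, F = 1, G = 17/4, EG - F^2 = 89/64 at the point
E_p = 0, E_q = -3/2, F_p = -1/8, F_q = -2, G_p = -1, G_q = 0
E_qq = 5, F_pq = 1/4, G_pp = 1/8
By Brioschi, K is (det M1 - det M2) divided by (EG - F^2) squared.
M1 = [[-E_qq/2 + F_pq - G_pp/2, E_p/2, F_p - E_q/2], [F_q - G_p/2, E, F], [G_q/2, F, G]] = [[-37/16, 0, 5/8], [-3/2, 9/16, 1], [0, 1, 17/4]]; det M1 = -4253/1024
M2 = [[0, E_q/2, G_p/2], [E_q/2, E, F], [G_p/2, F, G]] = [[0, -3/4, -1/2], [-3/4, 9/16, 1], [-1/2, 1, 17/4]]; det M2 = -57/32
det M1 - det M2 = -2429/1024; K = -2429/1024 / (89/64)^2 = -9716/7921

Answer: K = -9716/7921


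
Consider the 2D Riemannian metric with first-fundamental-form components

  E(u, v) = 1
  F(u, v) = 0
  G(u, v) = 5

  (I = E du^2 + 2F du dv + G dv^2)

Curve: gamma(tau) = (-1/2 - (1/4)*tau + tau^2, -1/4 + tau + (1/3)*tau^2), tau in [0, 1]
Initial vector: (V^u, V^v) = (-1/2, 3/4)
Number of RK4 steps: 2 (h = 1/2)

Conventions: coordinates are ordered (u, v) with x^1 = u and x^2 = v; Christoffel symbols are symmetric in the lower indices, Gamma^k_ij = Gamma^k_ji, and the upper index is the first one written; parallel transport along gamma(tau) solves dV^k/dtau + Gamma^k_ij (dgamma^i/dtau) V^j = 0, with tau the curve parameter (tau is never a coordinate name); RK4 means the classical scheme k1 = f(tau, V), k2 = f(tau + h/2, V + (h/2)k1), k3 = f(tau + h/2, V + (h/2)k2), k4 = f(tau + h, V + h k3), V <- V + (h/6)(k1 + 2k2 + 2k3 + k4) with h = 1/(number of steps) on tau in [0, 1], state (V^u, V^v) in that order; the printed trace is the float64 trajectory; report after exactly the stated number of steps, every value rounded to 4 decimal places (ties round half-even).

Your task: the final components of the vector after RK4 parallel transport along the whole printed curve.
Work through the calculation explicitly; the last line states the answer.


gamma'(tau) = (-1/4 + 2*tau, 1 + (2/3)*tau); f(tau, V)^k = -Gamma^k_ij(gamma(tau)) gamma'^i(tau) V^j; h = 1/2; intermediate values shown to 6 dp
curve data and Christoffel symbols at the stage parameters:
  tau = 0.000000: gamma = (-0.500000, -0.250000), gamma' = (-0.250000, 1.000000); Gamma_uuu = 0.000000, Gamma_uuv = 0.000000, Gamma_uvv = 0.000000, Gamma_vuu = 0.000000, Gamma_vuv = 0.000000, Gamma_vvv = 0.000000
  tau = 0.250000: gamma = (-0.500000, 0.020833), gamma' = (0.250000, 1.166667); Gamma_uuu = 0.000000, Gamma_uuv = 0.000000, Gamma_uvv = 0.000000, Gamma_vuu = 0.000000, Gamma_vuv = 0.000000, Gamma_vvv = 0.000000
  tau = 0.500000: gamma = (-0.375000, 0.333333), gamma' = (0.750000, 1.333333); Gamma_uuu = 0.000000, Gamma_uuv = 0.000000, Gamma_uvv = 0.000000, Gamma_vuu = 0.000000, Gamma_vuv = 0.000000, Gamma_vvv = 0.000000
  tau = 0.750000: gamma = (-0.125000, 0.687500), gamma' = (1.250000, 1.500000); Gamma_uuu = 0.000000, Gamma_uuv = 0.000000, Gamma_uvv = 0.000000, Gamma_vuu = 0.000000, Gamma_vuv = 0.000000, Gamma_vvv = 0.000000
  tau = 1.000000: gamma = (0.250000, 1.083333), gamma' = (1.750000, 1.666667); Gamma_uuu = 0.000000, Gamma_uuv = 0.000000, Gamma_uvv = 0.000000, Gamma_vuu = 0.000000, Gamma_vuv = 0.000000, Gamma_vvv = 0.000000
step 0: V^u = -0.5000, V^v = 0.7500
step 1: k1 = (0.000000, 0.000000), k2 = (0.000000, 0.000000), k3 = (0.000000, 0.000000), k4 = (0.000000, 0.000000); V <- V + (h/6)(k1 + 2k2 + 2k3 + k4): V^u = -0.5000, V^v = 0.7500
step 2: k1 = (0.000000, 0.000000), k2 = (0.000000, 0.000000), k3 = (0.000000, 0.000000), k4 = (0.000000, 0.000000); V <- V + (h/6)(k1 + 2k2 + 2k3 + k4): V^u = -0.5000, V^v = 0.7500

Answer: V^u = -0.5000, V^v = 0.7500


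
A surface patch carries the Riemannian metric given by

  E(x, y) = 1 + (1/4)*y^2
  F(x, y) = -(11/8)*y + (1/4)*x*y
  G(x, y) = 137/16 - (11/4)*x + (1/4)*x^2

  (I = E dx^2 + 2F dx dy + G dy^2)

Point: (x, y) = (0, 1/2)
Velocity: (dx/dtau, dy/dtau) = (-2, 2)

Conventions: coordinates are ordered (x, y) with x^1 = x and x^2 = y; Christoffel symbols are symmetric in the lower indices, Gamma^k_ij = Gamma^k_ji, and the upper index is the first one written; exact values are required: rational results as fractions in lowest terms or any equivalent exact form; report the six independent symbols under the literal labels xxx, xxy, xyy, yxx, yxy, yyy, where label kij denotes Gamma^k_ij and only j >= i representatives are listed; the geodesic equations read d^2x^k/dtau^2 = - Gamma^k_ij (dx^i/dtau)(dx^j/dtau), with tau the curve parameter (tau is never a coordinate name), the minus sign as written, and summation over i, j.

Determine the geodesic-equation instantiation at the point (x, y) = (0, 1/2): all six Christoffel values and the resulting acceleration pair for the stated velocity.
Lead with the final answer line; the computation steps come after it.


Answer: Gamma_xxx = 0, Gamma_xxy = 1/69, Gamma_xyy = 0, Gamma_yxx = 0, Gamma_yxy = -11/69, Gamma_yyy = 0; accelerations (d^2x/dtau^2, d^2y/dtau^2) = (8/69, -88/69)

E = 17/16, F = -11/16, G = 137/16 at the point
E_x = 0, E_y = 1/4, F_x = 1/8, F_y = -11/8, G_x = -11/4, G_y = 0
EG - F^2 = 69/8;  g^inv = (8/69) * [[137/16, 11/16], [11/16, 17/16]]
first-kind symbols [ij,l] = (1/2)(d_i g_jl + d_j g_il - d_l g_ij): [xx,x] = E_x/2 = 0, [xx,y] = F_x - E_y/2 = 0, [xy,x] = E_y/2 = 1/8, [xy,y] = G_x/2 = -11/8, [yy,x] = F_y - G_x/2 = 0, [yy,y] = G_y/2 = 0
Gamma^x_ij = (G*[ij,x] - F*[ij,y])/(EG - F^2), Gamma^y_ij = (E*[ij,y] - F*[ij,x])/(EG - F^2)
Gamma_xxx = 0, Gamma_xxy = 1/69, Gamma_xyy = 0, Gamma_yxx = 0, Gamma_yxy = -11/69, Gamma_yyy = 0
d^2x/dtau^2 = -(Gamma_xxx*(-2)^2 + 2*Gamma_xxy*(-2)*(2) + Gamma_xyy*(2)^2) = 8/69
d^2y/dtau^2 = -(Gamma_yxx*(-2)^2 + 2*Gamma_yxy*(-2)*(2) + Gamma_yyy*(2)^2) = -88/69


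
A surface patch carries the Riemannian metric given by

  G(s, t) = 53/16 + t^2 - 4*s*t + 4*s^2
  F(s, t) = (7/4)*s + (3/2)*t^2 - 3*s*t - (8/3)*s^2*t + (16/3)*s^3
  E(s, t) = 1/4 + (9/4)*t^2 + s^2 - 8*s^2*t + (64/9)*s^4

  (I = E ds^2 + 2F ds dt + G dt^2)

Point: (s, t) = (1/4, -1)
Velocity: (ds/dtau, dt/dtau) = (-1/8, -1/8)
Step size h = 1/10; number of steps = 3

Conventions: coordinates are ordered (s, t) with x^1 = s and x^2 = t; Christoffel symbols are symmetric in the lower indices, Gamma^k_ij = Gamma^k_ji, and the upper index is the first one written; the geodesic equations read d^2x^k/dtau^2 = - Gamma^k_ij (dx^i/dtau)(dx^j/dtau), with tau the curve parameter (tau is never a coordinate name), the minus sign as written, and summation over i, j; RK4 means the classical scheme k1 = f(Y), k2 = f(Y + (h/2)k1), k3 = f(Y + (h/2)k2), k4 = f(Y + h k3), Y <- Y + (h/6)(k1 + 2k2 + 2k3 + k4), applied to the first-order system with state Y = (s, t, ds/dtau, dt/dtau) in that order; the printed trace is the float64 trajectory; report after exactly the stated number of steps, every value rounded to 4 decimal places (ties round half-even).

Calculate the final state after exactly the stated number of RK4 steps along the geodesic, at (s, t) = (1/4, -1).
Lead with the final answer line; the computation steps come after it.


Answer: s = 0.2201, t = -1.0429, ds/dtau = -0.0746, dt/dtau = -0.1596

f(Y) = (ds/dtau, dt/dtau, -Gamma^s_ij Y'^i Y'^j, -Gamma^t_ij Y'^i Y'^j) with the Gammas evaluated at the stage position; h = 0.100000; intermediate values shown to 6 dp
step 0: s = 0.2500, t = -1.0000, ds/dtau = -0.1250, dt/dtau = -0.1250
step 1:
  k1: at (s, t) = (0.250000, -1.000000), (ds/dtau, dt/dtau) = (-0.125000, -0.125000); Gamma_sss = -1.682012, Gamma_sst = -2.653823, Gamma_stt = -3.979517, Gamma_tss = 2.611100, Gamma_tst = 1.940783, Gamma_ttt = 1.831880; k1 = (-0.125000, -0.125000, 0.171393, -0.130071)
  k2: at (s, t) = (0.243750, -1.006250), (ds/dtau, dt/dtau) = (-0.116430, -0.131504); Gamma_sss = -1.674061, Gamma_sst = -2.619580, Gamma_stt = -3.928434, Gamma_tss = 2.600007, Gamma_tst = 1.917653, Gamma_ttt = 1.798203; k2 = (-0.116430, -0.131504, 0.170846, -0.125065)
  k3: at (s, t) = (0.244178, -1.006575), (ds/dtau, dt/dtau) = (-0.116458, -0.131253); Gamma_sss = -1.675876, Gamma_sst = -2.621951, Gamma_stt = -3.930529, Gamma_tss = 2.602153, Gamma_tst = 1.920129, Gamma_ttt = 1.800983; k3 = (-0.116458, -0.131253, 0.170597, -0.125018)
  k4: at (s, t) = (0.238354, -1.013125), (ds/dtau, dt/dtau) = (-0.107940, -0.137502); Gamma_sss = -1.669907, Gamma_sst = -2.590293, Gamma_stt = -3.881640, Gamma_tss = 2.593469, Gamma_tst = 1.899716, Gamma_ttt = 1.770349; k4 = (-0.107940, -0.137502, 0.169736, -0.120079)
  Y <- Y + (h/6)(k1 + 2k2 + 2k3 + k4): s = 0.2384, t = -1.0131, ds/dtau = -0.1079, dt/dtau = -0.1375
step 2:
  k1: at (s, t) = (0.238355, -1.013134), (ds/dtau, dt/dtau) = (-0.107933, -0.137505); Gamma_sss = -1.669922, Gamma_sst = -2.590296, Gamma_stt = -3.881628, Gamma_tss = 2.593486, Gamma_tst = 1.899728, Gamma_ttt = 1.770357; k1 = (-0.107933, -0.137505, 0.169734, -0.120075)
  k2: at (s, t) = (0.232958, -1.020009), (ds/dtau, dt/dtau) = (-0.099446, -0.143509); Gamma_sss = -1.665924, Gamma_sst = -2.561218, Gamma_stt = -3.834959, Gamma_tss = 2.587204, Gamma_tst = 1.882023, Gamma_ttt = 1.742766; k2 = (-0.099446, -0.143509, 0.168560, -0.115197)
  k3: at (s, t) = (0.233382, -1.020309), (ds/dtau, dt/dtau) = (-0.099505, -0.143265); Gamma_sss = -1.667635, Gamma_sst = -2.563543, Gamma_stt = -3.837114, Gamma_tss = 2.589233, Gamma_tst = 1.884407, Gamma_ttt = 1.745473; k3 = (-0.099505, -0.143265, 0.168358, -0.115189)
  k4: at (s, t) = (0.228404, -1.027460), (ds/dtau, dt/dtau) = (-0.091097, -0.149024); Gamma_sss = -1.665398, Gamma_sst = -2.536953, Gamma_stt = -3.792784, Gamma_tss = 2.585119, Gamma_tst = 1.869223, Gamma_ttt = 1.720776; k4 = (-0.091097, -0.149024, 0.166933, -0.110421)
  Y <- Y + (h/6)(k1 + 2k2 + 2k3 + k4): s = 0.2284, t = -1.0275, ds/dtau = -0.0911, dt/dtau = -0.1490
step 3:
  k1: at (s, t) = (0.228406, -1.027468), (ds/dtau, dt/dtau) = (-0.091091, -0.149026); Gamma_sss = -1.665416, Gamma_sst = -2.536962, Gamma_stt = -3.792780, Gamma_tss = 2.585139, Gamma_tst = 1.869241, Gamma_ttt = 1.720791; k1 = (-0.091091, -0.149026, 0.166931, -0.110417)
  k2: at (s, t) = (0.223851, -1.034920), (ds/dtau, dt/dtau) = (-0.082745, -0.154547); Gamma_sss = -1.664953, Gamma_sst = -2.512872, Gamma_stt = -3.750819, Gamma_tss = 2.583208, Gamma_tst = 1.856595, Gamma_ttt = 1.699009; k2 = (-0.082745, -0.154547, 0.165256, -0.105751)
  k3: at (s, t) = (0.224269, -1.035196), (ds/dtau, dt/dtau) = (-0.082829, -0.154314); Gamma_sss = -1.666566, Gamma_sst = -2.515139, Gamma_stt = -3.753001, Gamma_tss = 2.585125, Gamma_tst = 1.858883, Gamma_ttt = 1.701629; k3 = (-0.082829, -0.154314, 0.165098, -0.105775)
  k4: at (s, t) = (0.220123, -1.042900), (ds/dtau, dt/dtau) = (-0.074582, -0.159604); Gamma_sss = -1.667682, Gamma_sst = -2.493433, Gamma_stt = -3.713459, Gamma_tss = 2.585157, Gamma_tst = 1.848582, Gamma_ttt = 1.682587; k4 = (-0.074582, -0.159604, 0.163232, -0.101250)
  Y <- Y + (h/6)(k1 + 2k2 + 2k3 + k4): s = 0.2201, t = -1.0429, ds/dtau = -0.0746, dt/dtau = -0.1596


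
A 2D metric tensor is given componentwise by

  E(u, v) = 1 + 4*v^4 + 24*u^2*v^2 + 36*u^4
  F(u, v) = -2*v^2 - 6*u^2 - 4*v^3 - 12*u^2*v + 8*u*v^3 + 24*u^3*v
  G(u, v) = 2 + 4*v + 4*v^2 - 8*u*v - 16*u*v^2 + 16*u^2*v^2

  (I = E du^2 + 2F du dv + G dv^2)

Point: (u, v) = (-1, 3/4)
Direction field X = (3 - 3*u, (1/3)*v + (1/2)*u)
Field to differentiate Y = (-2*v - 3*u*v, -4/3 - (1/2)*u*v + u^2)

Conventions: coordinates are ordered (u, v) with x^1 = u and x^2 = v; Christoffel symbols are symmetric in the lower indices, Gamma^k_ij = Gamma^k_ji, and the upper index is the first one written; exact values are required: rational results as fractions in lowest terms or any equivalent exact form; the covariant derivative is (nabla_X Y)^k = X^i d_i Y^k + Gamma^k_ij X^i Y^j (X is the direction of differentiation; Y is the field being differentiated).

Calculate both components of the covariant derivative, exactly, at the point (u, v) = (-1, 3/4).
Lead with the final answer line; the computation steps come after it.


Answer: (nabla_X Y)^u = -386735/20996, (nabla_X Y)^v = -452275/41992

E = 3313/64, F = -627/16, G = 125/4 at the point
E_u = -171, E_v = 171/4, F_u = 699/8, F_v = -237/4, G_u = -33, G_v = 66
EG - F^2 = 5249/64;  g^inv = (64/5249) * [[125/4, 627/16], [627/16, 3313/64]]
first-kind symbols [ij,l] = (1/2)(d_i g_jl + d_j g_il - d_l g_ij): [uu,u] = E_u/2 = -171/2, [uu,v] = F_u - E_v/2 = 66, [uv,u] = E_v/2 = 171/8, [uv,v] = G_u/2 = -33/2, [vv,u] = F_v - G_u/2 = -171/4, [vv,v] = G_v/2 = 33
Gamma^u_ij = (G*[ij,u] - F*[ij,v])/(EG - F^2), Gamma^v_ij = (E*[ij,v] - F*[ij,u])/(EG - F^2)
Gamma_uuu = -5472/5249, Gamma_uuv = 1368/5249, Gamma_uvv = -2736/5249, Gamma_vuu = 4224/5249, Gamma_vuv = -1056/5249, Gamma_vvv = 2112/5249
X = (6, -1/4), Y = (3/4, 1/24) at the point


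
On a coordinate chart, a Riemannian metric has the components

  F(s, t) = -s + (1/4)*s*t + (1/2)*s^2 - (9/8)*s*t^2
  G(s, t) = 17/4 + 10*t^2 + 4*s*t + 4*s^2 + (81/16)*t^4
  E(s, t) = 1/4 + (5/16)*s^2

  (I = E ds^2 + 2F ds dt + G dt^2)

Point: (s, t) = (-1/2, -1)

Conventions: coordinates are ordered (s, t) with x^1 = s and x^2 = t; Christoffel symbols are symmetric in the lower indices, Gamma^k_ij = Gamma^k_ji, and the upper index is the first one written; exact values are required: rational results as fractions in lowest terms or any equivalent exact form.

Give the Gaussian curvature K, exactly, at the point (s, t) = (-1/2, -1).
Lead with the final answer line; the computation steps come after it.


Answer: K = -325120/521703

E = 21/64, F = 21/16, G = 357/16, EG - F^2 = 5733/1024 at the point
E_s = -5/16, E_t = 0, F_s = -23/8, F_t = -5/4, G_s = -8, G_t = -169/4
E_tt = 0, F_st = 5/2, G_ss = 8
Apply the Brioschi formula K = (det M1 - det M2)/(EG - F^2)^2 over the derivative matrices of E, F, G.
M1 = [[-E_tt/2 + F_st - G_ss/2, E_s/2, F_s - E_t/2], [F_t - G_s/2, E, F], [G_t/2, F, G]] = [[-3/2, -5/32, -23/8], [11/4, 21/64, 21/16], [-169/8, 21/16, 357/16]]; det M1 = -50757/2048
M2 = [[0, E_t/2, G_s/2], [E_t/2, E, F], [G_s/2, F, G]] = [[0, 0, -4], [0, 21/64, 21/16], [-4, 21/16, 357/16]]; det M2 = -21/4
det M1 - det M2 = -40005/2048; K = -40005/2048 / (5733/1024)^2 = -325120/521703


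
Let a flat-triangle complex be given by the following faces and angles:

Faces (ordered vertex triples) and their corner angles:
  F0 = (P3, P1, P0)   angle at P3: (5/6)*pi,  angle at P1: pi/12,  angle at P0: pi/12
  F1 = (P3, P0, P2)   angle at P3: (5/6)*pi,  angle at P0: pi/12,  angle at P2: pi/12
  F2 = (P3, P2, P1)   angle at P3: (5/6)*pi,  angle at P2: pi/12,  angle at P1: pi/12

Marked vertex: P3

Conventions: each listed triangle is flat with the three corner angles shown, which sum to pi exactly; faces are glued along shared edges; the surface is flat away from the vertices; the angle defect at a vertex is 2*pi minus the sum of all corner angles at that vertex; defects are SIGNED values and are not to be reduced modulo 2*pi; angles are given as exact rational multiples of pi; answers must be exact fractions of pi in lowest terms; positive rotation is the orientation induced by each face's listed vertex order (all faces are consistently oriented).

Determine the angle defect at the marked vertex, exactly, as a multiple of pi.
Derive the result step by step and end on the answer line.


Sum of corner angles at P3: (5/2)*pi
defect = 2*pi - (5/2)*pi

Answer: defect(P3) = -pi/2


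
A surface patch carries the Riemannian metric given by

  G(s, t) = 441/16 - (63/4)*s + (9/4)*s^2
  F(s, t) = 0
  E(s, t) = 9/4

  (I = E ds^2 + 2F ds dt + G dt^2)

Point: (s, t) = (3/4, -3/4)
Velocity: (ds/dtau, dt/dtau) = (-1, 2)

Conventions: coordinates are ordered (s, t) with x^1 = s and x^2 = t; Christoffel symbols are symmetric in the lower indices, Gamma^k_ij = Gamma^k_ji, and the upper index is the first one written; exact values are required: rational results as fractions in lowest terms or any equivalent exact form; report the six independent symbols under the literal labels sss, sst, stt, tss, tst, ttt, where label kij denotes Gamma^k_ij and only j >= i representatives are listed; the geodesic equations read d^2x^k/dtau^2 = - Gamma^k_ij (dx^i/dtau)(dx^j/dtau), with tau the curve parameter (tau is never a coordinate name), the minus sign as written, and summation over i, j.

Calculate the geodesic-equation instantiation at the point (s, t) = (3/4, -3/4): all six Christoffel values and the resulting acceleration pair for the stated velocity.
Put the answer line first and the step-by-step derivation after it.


Answer: Gamma_sss = 0, Gamma_sst = 0, Gamma_stt = 11/4, Gamma_tss = 0, Gamma_tst = -4/11, Gamma_ttt = 0; accelerations (d^2s/dtau^2, d^2t/dtau^2) = (-11, -16/11)

E = 9/4, F = 0, G = 1089/64 at the point
E_s = 0, E_t = 0, F_s = 0, F_t = 0, G_s = -99/8, G_t = 0
EG - F^2 = 9801/256;  g^inv = (256/9801) * [[1089/64, 0], [0, 9/4]]
first-kind symbols [ij,l] = (1/2)(d_i g_jl + d_j g_il - d_l g_ij): [ss,s] = E_s/2 = 0, [ss,t] = F_s - E_t/2 = 0, [st,s] = E_t/2 = 0, [st,t] = G_s/2 = -99/16, [tt,s] = F_t - G_s/2 = 99/16, [tt,t] = G_t/2 = 0
Gamma^s_ij = (G*[ij,s] - F*[ij,t])/(EG - F^2), Gamma^t_ij = (E*[ij,t] - F*[ij,s])/(EG - F^2)
Gamma_sss = 0, Gamma_sst = 0, Gamma_stt = 11/4, Gamma_tss = 0, Gamma_tst = -4/11, Gamma_ttt = 0
d^2s/dtau^2 = -(Gamma_sss*(-1)^2 + 2*Gamma_sst*(-1)*(2) + Gamma_stt*(2)^2) = -11
d^2t/dtau^2 = -(Gamma_tss*(-1)^2 + 2*Gamma_tst*(-1)*(2) + Gamma_ttt*(2)^2) = -16/11


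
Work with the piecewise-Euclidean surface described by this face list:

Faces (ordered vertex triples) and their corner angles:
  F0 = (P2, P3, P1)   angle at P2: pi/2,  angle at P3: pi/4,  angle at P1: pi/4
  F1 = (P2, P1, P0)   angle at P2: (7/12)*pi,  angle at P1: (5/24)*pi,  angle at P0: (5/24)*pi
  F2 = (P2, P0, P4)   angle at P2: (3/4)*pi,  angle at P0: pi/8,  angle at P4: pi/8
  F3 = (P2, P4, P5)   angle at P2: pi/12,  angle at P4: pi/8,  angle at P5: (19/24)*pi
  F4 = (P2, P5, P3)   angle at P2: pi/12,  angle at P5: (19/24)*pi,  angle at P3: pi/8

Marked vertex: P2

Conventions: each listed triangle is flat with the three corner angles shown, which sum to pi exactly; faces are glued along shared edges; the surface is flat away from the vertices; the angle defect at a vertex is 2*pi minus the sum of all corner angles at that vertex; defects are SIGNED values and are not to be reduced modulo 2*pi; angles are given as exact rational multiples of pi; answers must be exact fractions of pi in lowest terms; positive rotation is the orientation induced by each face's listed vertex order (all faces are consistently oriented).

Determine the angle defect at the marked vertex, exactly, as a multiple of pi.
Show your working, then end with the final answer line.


Sum of corner angles at P2: 2*pi
defect = 2*pi - 2*pi

Answer: defect(P2) = 0


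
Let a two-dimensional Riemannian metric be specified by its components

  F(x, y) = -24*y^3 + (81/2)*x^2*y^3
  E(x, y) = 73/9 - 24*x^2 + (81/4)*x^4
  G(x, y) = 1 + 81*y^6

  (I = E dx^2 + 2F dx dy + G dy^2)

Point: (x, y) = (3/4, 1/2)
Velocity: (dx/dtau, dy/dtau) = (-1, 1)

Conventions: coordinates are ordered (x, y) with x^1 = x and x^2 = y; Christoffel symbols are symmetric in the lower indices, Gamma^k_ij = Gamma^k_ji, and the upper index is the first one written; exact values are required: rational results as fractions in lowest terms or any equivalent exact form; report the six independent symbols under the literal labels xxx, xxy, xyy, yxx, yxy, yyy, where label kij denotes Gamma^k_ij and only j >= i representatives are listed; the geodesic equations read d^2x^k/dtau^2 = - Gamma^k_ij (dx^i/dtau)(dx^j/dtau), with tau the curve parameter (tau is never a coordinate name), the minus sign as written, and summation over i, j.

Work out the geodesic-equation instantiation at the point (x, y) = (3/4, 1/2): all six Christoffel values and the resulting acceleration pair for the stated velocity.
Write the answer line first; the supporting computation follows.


Answer: Gamma_xxx = -8424/21049, Gamma_xxy = 0, Gamma_xyy = -8424/21049, Gamma_yxx = 69984/21049, Gamma_yxy = 0, Gamma_yyy = 69984/21049; accelerations (d^2x/dtau^2, d^2y/dtau^2) = (16848/21049, -139968/21049)

E = 9385/9216, F = -39/256, G = 145/64 at the point
E_x = -117/64, E_y = 0, F_x = 243/32, F_y = -117/128, G_x = 0, G_y = 243/16
EG - F^2 = 21049/9216;  g^inv = (9216/21049) * [[145/64, 39/256], [39/256, 9385/9216]]
first-kind symbols [ij,l] = (1/2)(d_i g_jl + d_j g_il - d_l g_ij): [xx,x] = E_x/2 = -117/128, [xx,y] = F_x - E_y/2 = 243/32, [xy,x] = E_y/2 = 0, [xy,y] = G_x/2 = 0, [yy,x] = F_y - G_x/2 = -117/128, [yy,y] = G_y/2 = 243/32
Gamma^x_ij = (G*[ij,x] - F*[ij,y])/(EG - F^2), Gamma^y_ij = (E*[ij,y] - F*[ij,x])/(EG - F^2)
Gamma_xxx = -8424/21049, Gamma_xxy = 0, Gamma_xyy = -8424/21049, Gamma_yxx = 69984/21049, Gamma_yxy = 0, Gamma_yyy = 69984/21049
d^2x/dtau^2 = -(Gamma_xxx*(-1)^2 + 2*Gamma_xxy*(-1)*(1) + Gamma_xyy*(1)^2) = 16848/21049
d^2y/dtau^2 = -(Gamma_yxx*(-1)^2 + 2*Gamma_yxy*(-1)*(1) + Gamma_yyy*(1)^2) = -139968/21049


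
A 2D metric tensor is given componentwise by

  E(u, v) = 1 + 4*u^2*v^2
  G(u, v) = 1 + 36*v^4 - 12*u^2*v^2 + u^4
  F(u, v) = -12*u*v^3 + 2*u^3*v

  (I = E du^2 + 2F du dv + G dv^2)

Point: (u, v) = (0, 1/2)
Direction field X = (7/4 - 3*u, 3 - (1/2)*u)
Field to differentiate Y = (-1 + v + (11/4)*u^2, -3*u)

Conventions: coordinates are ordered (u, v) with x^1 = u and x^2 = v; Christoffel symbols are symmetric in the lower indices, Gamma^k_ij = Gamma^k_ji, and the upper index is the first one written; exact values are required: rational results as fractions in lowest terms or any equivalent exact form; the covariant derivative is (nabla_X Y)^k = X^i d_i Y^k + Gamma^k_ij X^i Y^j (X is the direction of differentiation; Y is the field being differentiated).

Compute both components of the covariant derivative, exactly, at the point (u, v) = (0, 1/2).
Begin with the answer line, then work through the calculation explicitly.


Answer: (nabla_X Y)^u = 3, (nabla_X Y)^v = -63/13

E = 1, F = 0, G = 13/4 at the point
E_u = 0, E_v = 0, F_u = -3/2, F_v = 0, G_u = 0, G_v = 18
EG - F^2 = 13/4;  g^inv = (4/13) * [[13/4, 0], [0, 1]]
first-kind symbols [ij,l] = (1/2)(d_i g_jl + d_j g_il - d_l g_ij): [uu,u] = E_u/2 = 0, [uu,v] = F_u - E_v/2 = -3/2, [uv,u] = E_v/2 = 0, [uv,v] = G_u/2 = 0, [vv,u] = F_v - G_u/2 = 0, [vv,v] = G_v/2 = 9
Gamma^u_ij = (G*[ij,u] - F*[ij,v])/(EG - F^2), Gamma^v_ij = (E*[ij,v] - F*[ij,u])/(EG - F^2)
Gamma_uuu = 0, Gamma_uuv = 0, Gamma_uvv = 0, Gamma_vuu = -6/13, Gamma_vuv = 0, Gamma_vvv = 36/13
X = (7/4, 3), Y = (-1/2, 0) at the point


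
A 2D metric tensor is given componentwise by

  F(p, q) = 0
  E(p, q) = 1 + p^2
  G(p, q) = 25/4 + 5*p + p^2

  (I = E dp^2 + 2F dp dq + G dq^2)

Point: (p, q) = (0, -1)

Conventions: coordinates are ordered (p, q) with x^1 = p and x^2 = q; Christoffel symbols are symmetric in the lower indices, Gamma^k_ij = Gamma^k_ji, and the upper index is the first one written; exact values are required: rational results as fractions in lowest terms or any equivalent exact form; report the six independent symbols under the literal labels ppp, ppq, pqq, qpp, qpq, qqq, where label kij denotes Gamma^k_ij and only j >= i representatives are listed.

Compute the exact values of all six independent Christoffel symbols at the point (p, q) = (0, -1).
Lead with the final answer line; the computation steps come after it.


Answer: Gamma_ppp = 0, Gamma_ppq = 0, Gamma_pqq = -5/2, Gamma_qpp = 0, Gamma_qpq = 2/5, Gamma_qqq = 0

E = 1, F = 0, G = 25/4 at the point
E_p = 0, E_q = 0, F_p = 0, F_q = 0, G_p = 5, G_q = 0
EG - F^2 = 25/4;  g^inv = (4/25) * [[25/4, 0], [0, 1]]
first-kind symbols [ij,l] = (1/2)(d_i g_jl + d_j g_il - d_l g_ij): [pp,p] = E_p/2 = 0, [pp,q] = F_p - E_q/2 = 0, [pq,p] = E_q/2 = 0, [pq,q] = G_p/2 = 5/2, [qq,p] = F_q - G_p/2 = -5/2, [qq,q] = G_q/2 = 0
Gamma^p_ij = (G*[ij,p] - F*[ij,q])/(EG - F^2), Gamma^q_ij = (E*[ij,q] - F*[ij,p])/(EG - F^2)


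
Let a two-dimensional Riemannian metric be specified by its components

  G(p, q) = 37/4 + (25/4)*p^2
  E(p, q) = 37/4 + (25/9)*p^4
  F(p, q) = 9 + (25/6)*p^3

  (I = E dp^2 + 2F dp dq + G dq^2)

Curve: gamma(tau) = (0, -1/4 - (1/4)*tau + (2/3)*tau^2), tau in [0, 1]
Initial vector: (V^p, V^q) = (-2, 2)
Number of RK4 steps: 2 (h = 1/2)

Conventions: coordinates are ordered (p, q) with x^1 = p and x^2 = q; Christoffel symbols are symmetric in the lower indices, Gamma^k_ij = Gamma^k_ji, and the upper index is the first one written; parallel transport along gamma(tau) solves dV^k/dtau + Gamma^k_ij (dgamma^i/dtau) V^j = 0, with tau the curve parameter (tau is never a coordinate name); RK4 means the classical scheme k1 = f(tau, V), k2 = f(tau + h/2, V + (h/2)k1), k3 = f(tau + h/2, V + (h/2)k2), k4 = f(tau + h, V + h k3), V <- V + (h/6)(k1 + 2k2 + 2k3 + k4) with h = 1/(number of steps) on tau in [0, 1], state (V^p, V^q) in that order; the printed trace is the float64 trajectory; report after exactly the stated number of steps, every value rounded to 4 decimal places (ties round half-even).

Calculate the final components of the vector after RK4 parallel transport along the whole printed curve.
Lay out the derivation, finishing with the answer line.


gamma'(tau) = (0, -1/4 + (4/3)*tau); f(tau, V)^k = -Gamma^k_ij(gamma(tau)) gamma'^i(tau) V^j; h = 1/2; intermediate values shown to 6 dp
curve data and Christoffel symbols at the stage parameters:
  tau = 0.000000: gamma = (0.000000, -0.250000), gamma' = (0.000000, -0.250000); Gamma_ppp = 0.000000, Gamma_ppq = 0.000000, Gamma_pqq = 0.000000, Gamma_qpp = 0.000000, Gamma_qpq = 0.000000, Gamma_qqq = 0.000000
  tau = 0.250000: gamma = (0.000000, -0.270833), gamma' = (0.000000, 0.083333); Gamma_ppp = 0.000000, Gamma_ppq = 0.000000, Gamma_pqq = 0.000000, Gamma_qpp = 0.000000, Gamma_qpq = 0.000000, Gamma_qqq = 0.000000
  tau = 0.500000: gamma = (0.000000, -0.208333), gamma' = (0.000000, 0.416667); Gamma_ppp = 0.000000, Gamma_ppq = 0.000000, Gamma_pqq = 0.000000, Gamma_qpp = 0.000000, Gamma_qpq = 0.000000, Gamma_qqq = 0.000000
  tau = 0.750000: gamma = (0.000000, -0.062500), gamma' = (0.000000, 0.750000); Gamma_ppp = 0.000000, Gamma_ppq = 0.000000, Gamma_pqq = 0.000000, Gamma_qpp = 0.000000, Gamma_qpq = 0.000000, Gamma_qqq = 0.000000
  tau = 1.000000: gamma = (0.000000, 0.166667), gamma' = (0.000000, 1.083333); Gamma_ppp = 0.000000, Gamma_ppq = 0.000000, Gamma_pqq = 0.000000, Gamma_qpp = 0.000000, Gamma_qpq = 0.000000, Gamma_qqq = 0.000000
step 0: V^p = -2.0000, V^q = 2.0000
step 1: k1 = (0.000000, 0.000000), k2 = (0.000000, 0.000000), k3 = (0.000000, 0.000000), k4 = (0.000000, 0.000000); V <- V + (h/6)(k1 + 2k2 + 2k3 + k4): V^p = -2.0000, V^q = 2.0000
step 2: k1 = (0.000000, 0.000000), k2 = (0.000000, 0.000000), k3 = (0.000000, 0.000000), k4 = (0.000000, 0.000000); V <- V + (h/6)(k1 + 2k2 + 2k3 + k4): V^p = -2.0000, V^q = 2.0000

Answer: V^p = -2.0000, V^q = 2.0000


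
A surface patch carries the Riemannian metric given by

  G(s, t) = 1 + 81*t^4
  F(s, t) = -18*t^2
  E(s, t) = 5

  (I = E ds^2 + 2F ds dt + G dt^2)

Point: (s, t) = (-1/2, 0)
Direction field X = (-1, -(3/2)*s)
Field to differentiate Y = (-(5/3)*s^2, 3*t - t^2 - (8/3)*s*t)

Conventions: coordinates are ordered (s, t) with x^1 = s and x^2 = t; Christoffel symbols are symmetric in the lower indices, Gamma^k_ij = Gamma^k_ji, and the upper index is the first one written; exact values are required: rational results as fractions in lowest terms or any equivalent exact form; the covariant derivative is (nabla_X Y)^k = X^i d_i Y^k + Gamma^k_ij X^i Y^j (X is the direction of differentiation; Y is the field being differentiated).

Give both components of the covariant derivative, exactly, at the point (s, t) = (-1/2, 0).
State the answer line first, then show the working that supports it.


Answer: (nabla_X Y)^s = -5/3, (nabla_X Y)^t = 13/4

E = 5, F = 0, G = 1 at the point
E_s = 0, E_t = 0, F_s = 0, F_t = 0, G_s = 0, G_t = 0
EG - F^2 = 5;  g^inv = (1/5) * [[1, 0], [0, 5]]
first-kind symbols [ij,l] = (1/2)(d_i g_jl + d_j g_il - d_l g_ij): [ss,s] = E_s/2 = 0, [ss,t] = F_s - E_t/2 = 0, [st,s] = E_t/2 = 0, [st,t] = G_s/2 = 0, [tt,s] = F_t - G_s/2 = 0, [tt,t] = G_t/2 = 0
Gamma^s_ij = (G*[ij,s] - F*[ij,t])/(EG - F^2), Gamma^t_ij = (E*[ij,t] - F*[ij,s])/(EG - F^2)
Gamma_sss = 0, Gamma_sst = 0, Gamma_stt = 0, Gamma_tss = 0, Gamma_tst = 0, Gamma_ttt = 0
X = (-1, 3/4), Y = (-5/12, 0) at the point


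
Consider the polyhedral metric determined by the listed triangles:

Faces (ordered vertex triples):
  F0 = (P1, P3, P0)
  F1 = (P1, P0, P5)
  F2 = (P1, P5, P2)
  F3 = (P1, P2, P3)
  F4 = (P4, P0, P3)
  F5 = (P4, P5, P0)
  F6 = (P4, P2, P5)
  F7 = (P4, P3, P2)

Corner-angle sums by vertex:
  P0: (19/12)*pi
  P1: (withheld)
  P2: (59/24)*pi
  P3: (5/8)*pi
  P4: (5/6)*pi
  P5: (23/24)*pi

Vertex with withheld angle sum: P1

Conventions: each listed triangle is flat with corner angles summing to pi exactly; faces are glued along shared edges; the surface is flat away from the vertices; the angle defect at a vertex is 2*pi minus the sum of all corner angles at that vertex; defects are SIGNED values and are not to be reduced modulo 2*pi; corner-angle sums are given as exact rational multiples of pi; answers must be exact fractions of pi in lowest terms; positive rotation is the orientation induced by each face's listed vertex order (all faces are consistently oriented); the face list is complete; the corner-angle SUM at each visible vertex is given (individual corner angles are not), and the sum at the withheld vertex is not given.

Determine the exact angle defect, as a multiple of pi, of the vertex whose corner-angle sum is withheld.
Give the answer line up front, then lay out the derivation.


Answer: defect(P1) = (11/24)*pi

V = 6, E = 12, F = 8; chi = V - E + F = 2
Gauss-Bonnet: total defect = 2*pi*chi = 4*pi; visible defects sum to (85/24)*pi


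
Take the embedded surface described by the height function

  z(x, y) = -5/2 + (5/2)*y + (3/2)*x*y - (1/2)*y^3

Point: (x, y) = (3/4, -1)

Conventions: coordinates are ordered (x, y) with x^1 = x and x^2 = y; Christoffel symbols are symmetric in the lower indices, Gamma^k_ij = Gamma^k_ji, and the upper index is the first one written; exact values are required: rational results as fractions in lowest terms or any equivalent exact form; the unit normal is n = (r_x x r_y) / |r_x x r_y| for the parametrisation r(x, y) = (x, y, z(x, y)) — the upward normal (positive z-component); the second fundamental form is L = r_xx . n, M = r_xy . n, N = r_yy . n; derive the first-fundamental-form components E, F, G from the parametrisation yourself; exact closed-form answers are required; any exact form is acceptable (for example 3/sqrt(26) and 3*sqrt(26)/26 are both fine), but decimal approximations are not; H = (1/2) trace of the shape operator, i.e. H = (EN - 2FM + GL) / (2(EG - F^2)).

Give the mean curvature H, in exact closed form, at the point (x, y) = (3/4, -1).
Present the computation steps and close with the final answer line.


z_x = -3/2, z_y = 17/8, z_xx = 0, z_xy = 3/2, z_yy = 3
E = 13/4, F = -51/16, G = 353/64; answer radicand W^2 = 497/64
unnormalised second-form numerators: l = 0, m = 3/2, n = 3; L = l/sqrt(497/64), and similarly M = m/sqrt(W^2), N = n/sqrt(W^2)
H = (E*n - 2*F*m + G*l) / (2*(EG - F^2)*sqrt(W^2)); E*n - 2*F*m + G*l = 309/16, EG - F^2 = 497/64, so H = (618/497)/sqrt(497/64)

Answer: H = 4944*sqrt(497)/247009


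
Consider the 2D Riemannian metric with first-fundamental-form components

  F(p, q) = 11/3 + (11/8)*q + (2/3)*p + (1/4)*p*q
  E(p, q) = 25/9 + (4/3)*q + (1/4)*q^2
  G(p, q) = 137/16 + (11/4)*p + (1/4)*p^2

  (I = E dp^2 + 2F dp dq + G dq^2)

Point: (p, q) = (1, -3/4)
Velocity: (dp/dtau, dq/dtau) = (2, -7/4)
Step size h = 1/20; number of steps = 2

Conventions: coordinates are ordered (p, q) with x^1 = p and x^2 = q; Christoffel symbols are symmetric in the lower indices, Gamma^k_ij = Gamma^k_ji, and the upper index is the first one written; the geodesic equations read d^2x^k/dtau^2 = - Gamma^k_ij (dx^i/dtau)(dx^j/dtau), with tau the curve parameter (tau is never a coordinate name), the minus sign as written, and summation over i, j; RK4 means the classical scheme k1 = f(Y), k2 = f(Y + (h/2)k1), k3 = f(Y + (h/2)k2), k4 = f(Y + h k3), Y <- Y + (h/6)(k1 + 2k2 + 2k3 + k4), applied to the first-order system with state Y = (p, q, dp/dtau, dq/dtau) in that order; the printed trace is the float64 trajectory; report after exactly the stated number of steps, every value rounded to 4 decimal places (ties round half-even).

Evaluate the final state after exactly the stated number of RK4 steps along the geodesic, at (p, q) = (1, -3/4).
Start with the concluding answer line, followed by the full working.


Answer: p = 1.2013, q = -0.9205, dp/dtau = 2.0247, dq/dtau = -1.6610

f(Y) = (dp/dtau, dq/dtau, -Gamma^p_ij Y'^i Y'^j, -Gamma^q_ij Y'^i Y'^j) with the Gammas evaluated at the stage position; h = 0.050000; intermediate values shown to 6 dp
step 0: p = 1.0000, q = -0.7500, dp/dtau = 2.0000, dq/dtau = -1.7500
step 1:
  k1: at (p, q) = (1.000000, -0.750000), (dp/dtau, dq/dtau) = (2.000000, -1.750000); Gamma_ppp = 0.000000, Gamma_ppq = 0.038392, Gamma_pqq = 0.000000, Gamma_qpp = 0.000000, Gamma_qpq = 0.130199, Gamma_qqq = 0.000000; k1 = (2.000000, -1.750000, 0.268744, 0.911392)
  k2: at (p, q) = (1.050000, -0.793750), (dp/dtau, dq/dtau) = (2.006719, -1.727215); Gamma_ppp = 0.000000, Gamma_ppq = 0.037153, Gamma_pqq = 0.000000, Gamma_qpp = 0.000000, Gamma_qpq = 0.129934, Gamma_qqq = 0.000000; k2 = (2.006719, -1.727215, 0.257550, 0.900710)
  k3: at (p, q) = (1.050168, -0.793180), (dp/dtau, dq/dtau) = (2.006439, -1.727482); Gamma_ppp = 0.000000, Gamma_ppq = 0.037162, Gamma_pqq = 0.000000, Gamma_qpp = 0.000000, Gamma_qpq = 0.129926, Gamma_qqq = 0.000000; k3 = (2.006439, -1.727482, 0.257610, 0.900669)
  k4: at (p, q) = (1.100322, -0.836374), (dp/dtau, dq/dtau) = (2.012881, -1.704967); Gamma_ppp = 0.000000, Gamma_ppq = 0.035949, Gamma_pqq = 0.000000, Gamma_qpp = 0.000000, Gamma_qpq = 0.129636, Gamma_qqq = 0.000000; k4 = (2.012881, -1.704967, 0.246743, 0.889795)
  Y <- Y + (h/6)(k1 + 2k2 + 2k3 + k4): p = 1.1003, q = -0.8364, dp/dtau = 2.0129, dq/dtau = -1.7050
step 2:
  k1: at (p, q) = (1.100327, -0.836370), (dp/dtau, dq/dtau) = (2.012882, -1.704967); Gamma_ppp = 0.000000, Gamma_ppq = 0.035949, Gamma_pqq = 0.000000, Gamma_qpp = 0.000000, Gamma_qpq = 0.129636, Gamma_qqq = 0.000000; k1 = (2.012882, -1.704967, 0.246744, 0.889795)
  k2: at (p, q) = (1.150649, -0.878994), (dp/dtau, dq/dtau) = (2.019050, -1.682722); Gamma_ppp = 0.000000, Gamma_ppq = 0.034761, Gamma_pqq = 0.000000, Gamma_qpp = 0.000000, Gamma_qpq = 0.129322, Gamma_qqq = 0.000000; k2 = (2.019050, -1.682722, 0.236204, 0.878746)
  k3: at (p, q) = (1.150803, -0.878438), (dp/dtau, dq/dtau) = (2.018787, -1.682998); Gamma_ppp = 0.000000, Gamma_ppq = 0.034770, Gamma_pqq = 0.000000, Gamma_qpp = 0.000000, Gamma_qpq = 0.129315, Gamma_qqq = 0.000000; k3 = (2.018787, -1.682998, 0.236267, 0.878727)
  k4: at (p, q) = (1.201266, -0.920520), (dp/dtau, dq/dtau) = (2.024695, -1.661031); Gamma_ppp = 0.000000, Gamma_ppq = 0.033608, Gamma_pqq = 0.000000, Gamma_qpp = 0.000000, Gamma_qpq = 0.128980, Gamma_qqq = 0.000000; k4 = (2.024695, -1.661031, 0.226054, 0.867538)
  Y <- Y + (h/6)(k1 + 2k2 + 2k3 + k4): p = 1.2013, q = -0.9205, dp/dtau = 2.0247, dq/dtau = -1.6610


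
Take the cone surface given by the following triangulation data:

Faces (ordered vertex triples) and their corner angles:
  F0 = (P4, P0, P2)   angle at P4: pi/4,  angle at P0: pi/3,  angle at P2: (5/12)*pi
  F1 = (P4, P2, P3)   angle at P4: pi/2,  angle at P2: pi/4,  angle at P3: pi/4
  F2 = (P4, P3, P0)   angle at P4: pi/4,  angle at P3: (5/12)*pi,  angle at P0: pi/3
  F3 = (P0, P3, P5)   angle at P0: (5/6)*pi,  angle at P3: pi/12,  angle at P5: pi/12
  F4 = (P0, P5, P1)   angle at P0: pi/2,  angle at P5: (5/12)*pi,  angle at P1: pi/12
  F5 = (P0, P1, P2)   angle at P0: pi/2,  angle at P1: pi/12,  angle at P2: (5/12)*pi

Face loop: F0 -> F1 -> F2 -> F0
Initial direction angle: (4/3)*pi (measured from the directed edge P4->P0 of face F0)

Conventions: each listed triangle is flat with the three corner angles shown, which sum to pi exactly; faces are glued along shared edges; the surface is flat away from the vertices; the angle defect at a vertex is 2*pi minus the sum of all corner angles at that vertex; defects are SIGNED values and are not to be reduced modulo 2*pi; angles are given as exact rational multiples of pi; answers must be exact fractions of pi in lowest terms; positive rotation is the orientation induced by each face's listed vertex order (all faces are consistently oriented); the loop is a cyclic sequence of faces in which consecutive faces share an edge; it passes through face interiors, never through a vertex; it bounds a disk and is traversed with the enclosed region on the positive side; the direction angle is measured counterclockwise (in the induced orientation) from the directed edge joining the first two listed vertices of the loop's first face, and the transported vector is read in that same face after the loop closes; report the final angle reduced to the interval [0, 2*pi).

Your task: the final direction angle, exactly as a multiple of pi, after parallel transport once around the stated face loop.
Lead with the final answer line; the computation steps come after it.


Answer: final direction angle = pi/3

enclosed vertex P4: corner angles sum to pi, defect = 2*pi - pi = pi
adding the enclosed defects to the starting angle (mod 2*pi, induced orientation) gives the holonomy
final angle = (4/3)*pi + pi = pi/3 (mod 2*pi)


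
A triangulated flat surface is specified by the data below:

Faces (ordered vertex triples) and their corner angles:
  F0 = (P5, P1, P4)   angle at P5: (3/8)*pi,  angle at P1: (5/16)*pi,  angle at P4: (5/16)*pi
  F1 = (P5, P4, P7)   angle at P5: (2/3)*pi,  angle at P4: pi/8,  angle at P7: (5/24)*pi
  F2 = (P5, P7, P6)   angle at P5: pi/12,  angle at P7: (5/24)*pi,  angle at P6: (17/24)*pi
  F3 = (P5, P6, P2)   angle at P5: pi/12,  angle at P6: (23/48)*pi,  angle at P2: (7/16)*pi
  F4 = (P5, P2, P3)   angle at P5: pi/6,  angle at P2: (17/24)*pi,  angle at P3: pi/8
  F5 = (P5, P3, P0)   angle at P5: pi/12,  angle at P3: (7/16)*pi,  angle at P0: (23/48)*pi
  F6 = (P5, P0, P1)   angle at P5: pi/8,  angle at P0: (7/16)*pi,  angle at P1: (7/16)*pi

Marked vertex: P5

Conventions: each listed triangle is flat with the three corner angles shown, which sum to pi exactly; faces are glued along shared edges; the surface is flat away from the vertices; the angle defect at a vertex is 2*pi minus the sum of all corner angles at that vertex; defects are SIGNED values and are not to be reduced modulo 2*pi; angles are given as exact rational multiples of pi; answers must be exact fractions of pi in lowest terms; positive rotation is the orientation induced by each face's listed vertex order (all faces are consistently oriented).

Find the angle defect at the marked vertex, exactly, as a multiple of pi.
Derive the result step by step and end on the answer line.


Sum of corner angles at P5: (19/12)*pi
defect = 2*pi - (19/12)*pi

Answer: defect(P5) = (5/12)*pi
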